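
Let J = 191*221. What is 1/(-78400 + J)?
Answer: -1/36189 ≈ -2.7633e-5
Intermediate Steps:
J = 42211
1/(-78400 + J) = 1/(-78400 + 42211) = 1/(-36189) = -1/36189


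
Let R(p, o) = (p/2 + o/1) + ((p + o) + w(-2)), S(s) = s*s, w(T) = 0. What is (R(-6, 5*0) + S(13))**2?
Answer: 25600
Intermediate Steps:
S(s) = s**2
R(p, o) = 2*o + 3*p/2 (R(p, o) = (p/2 + o/1) + ((p + o) + 0) = (p*(1/2) + o*1) + ((o + p) + 0) = (p/2 + o) + (o + p) = (o + p/2) + (o + p) = 2*o + 3*p/2)
(R(-6, 5*0) + S(13))**2 = ((2*(5*0) + (3/2)*(-6)) + 13**2)**2 = ((2*0 - 9) + 169)**2 = ((0 - 9) + 169)**2 = (-9 + 169)**2 = 160**2 = 25600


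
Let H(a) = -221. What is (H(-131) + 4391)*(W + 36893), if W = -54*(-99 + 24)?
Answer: 170732310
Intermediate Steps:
W = 4050 (W = -54*(-75) = 4050)
(H(-131) + 4391)*(W + 36893) = (-221 + 4391)*(4050 + 36893) = 4170*40943 = 170732310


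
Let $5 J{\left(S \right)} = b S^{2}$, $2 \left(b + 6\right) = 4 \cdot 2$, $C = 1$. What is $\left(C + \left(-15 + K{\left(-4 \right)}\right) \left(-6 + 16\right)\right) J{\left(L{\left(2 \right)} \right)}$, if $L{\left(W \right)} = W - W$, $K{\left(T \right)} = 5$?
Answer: $0$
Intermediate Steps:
$b = -2$ ($b = -6 + \frac{4 \cdot 2}{2} = -6 + \frac{1}{2} \cdot 8 = -6 + 4 = -2$)
$L{\left(W \right)} = 0$
$J{\left(S \right)} = - \frac{2 S^{2}}{5}$ ($J{\left(S \right)} = \frac{\left(-2\right) S^{2}}{5} = - \frac{2 S^{2}}{5}$)
$\left(C + \left(-15 + K{\left(-4 \right)}\right) \left(-6 + 16\right)\right) J{\left(L{\left(2 \right)} \right)} = \left(1 + \left(-15 + 5\right) \left(-6 + 16\right)\right) \left(- \frac{2 \cdot 0^{2}}{5}\right) = \left(1 - 100\right) \left(\left(- \frac{2}{5}\right) 0\right) = \left(1 - 100\right) 0 = \left(-99\right) 0 = 0$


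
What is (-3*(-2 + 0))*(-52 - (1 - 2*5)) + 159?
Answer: -99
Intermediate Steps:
(-3*(-2 + 0))*(-52 - (1 - 2*5)) + 159 = (-3*(-2))*(-52 - (1 - 10)) + 159 = 6*(-52 - 1*(-9)) + 159 = 6*(-52 + 9) + 159 = 6*(-43) + 159 = -258 + 159 = -99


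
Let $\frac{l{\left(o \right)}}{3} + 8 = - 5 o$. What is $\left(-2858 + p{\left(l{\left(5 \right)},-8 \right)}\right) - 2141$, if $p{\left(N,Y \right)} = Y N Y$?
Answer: $-11335$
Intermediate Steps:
$l{\left(o \right)} = -24 - 15 o$ ($l{\left(o \right)} = -24 + 3 \left(- 5 o\right) = -24 - 15 o$)
$p{\left(N,Y \right)} = N Y^{2}$ ($p{\left(N,Y \right)} = N Y Y = N Y^{2}$)
$\left(-2858 + p{\left(l{\left(5 \right)},-8 \right)}\right) - 2141 = \left(-2858 + \left(-24 - 75\right) \left(-8\right)^{2}\right) - 2141 = \left(-2858 + \left(-24 - 75\right) 64\right) - 2141 = \left(-2858 - 6336\right) - 2141 = -9194 - 2141 = -11335$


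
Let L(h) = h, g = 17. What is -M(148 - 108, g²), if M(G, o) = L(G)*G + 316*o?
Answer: -92924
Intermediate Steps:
M(G, o) = G² + 316*o (M(G, o) = G*G + 316*o = G² + 316*o)
-M(148 - 108, g²) = -((148 - 108)² + 316*17²) = -(40² + 316*289) = -(1600 + 91324) = -1*92924 = -92924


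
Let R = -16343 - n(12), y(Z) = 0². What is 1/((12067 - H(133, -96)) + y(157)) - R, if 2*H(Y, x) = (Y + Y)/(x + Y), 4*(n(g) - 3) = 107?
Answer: 14615823017/892692 ≈ 16373.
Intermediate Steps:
n(g) = 119/4 (n(g) = 3 + (¼)*107 = 3 + 107/4 = 119/4)
y(Z) = 0
H(Y, x) = Y/(Y + x) (H(Y, x) = ((Y + Y)/(x + Y))/2 = ((2*Y)/(Y + x))/2 = (2*Y/(Y + x))/2 = Y/(Y + x))
R = -65491/4 (R = -16343 - 1*119/4 = -16343 - 119/4 = -65491/4 ≈ -16373.)
1/((12067 - H(133, -96)) + y(157)) - R = 1/((12067 - 133/(133 - 96)) + 0) - 1*(-65491/4) = 1/((12067 - 133/37) + 0) + 65491/4 = 1/(446346/37 + 0) + 65491/4 = 1/(446346/37) + 65491/4 = 37/446346 + 65491/4 = 14615823017/892692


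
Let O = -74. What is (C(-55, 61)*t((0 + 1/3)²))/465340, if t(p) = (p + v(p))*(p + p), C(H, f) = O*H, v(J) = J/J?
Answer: 4070/1884627 ≈ 0.0021596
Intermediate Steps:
v(J) = 1
C(H, f) = -74*H
t(p) = 2*p*(1 + p) (t(p) = (p + 1)*(p + p) = (1 + p)*(2*p) = 2*p*(1 + p))
(C(-55, 61)*t((0 + 1/3)²))/465340 = ((-74*(-55))*(2*(0 + 1/3)²*(1 + (0 + 1/3)²)))/465340 = (4070*(2*(0 + ⅓)²*(1 + (0 + ⅓)²)))*(1/465340) = (4070*(2*(⅓)²*(1 + (⅓)²)))*(1/465340) = (4070*(2*(⅑)*(1 + ⅑)))*(1/465340) = (4070*(2*(⅑)*(10/9)))*(1/465340) = (4070*(20/81))*(1/465340) = (81400/81)*(1/465340) = 4070/1884627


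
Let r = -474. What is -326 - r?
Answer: 148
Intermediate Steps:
-326 - r = -326 - 1*(-474) = -326 + 474 = 148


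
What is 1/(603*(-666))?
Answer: -1/401598 ≈ -2.4901e-6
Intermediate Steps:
1/(603*(-666)) = (1/603)*(-1/666) = -1/401598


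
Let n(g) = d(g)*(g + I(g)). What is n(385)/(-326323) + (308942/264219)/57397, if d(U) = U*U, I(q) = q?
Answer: -1730873771298024484/4948811626493589 ≈ -349.76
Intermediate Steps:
d(U) = U²
n(g) = 2*g³ (n(g) = g²*(g + g) = g²*(2*g) = 2*g³)
n(385)/(-326323) + (308942/264219)/57397 = (2*385³)/(-326323) + (308942/264219)/57397 = (2*57066625)*(-1/326323) + (308942*(1/264219))*(1/57397) = 114133250*(-1/326323) + (308942/264219)*(1/57397) = -114133250/326323 + 308942/15165377943 = -1730873771298024484/4948811626493589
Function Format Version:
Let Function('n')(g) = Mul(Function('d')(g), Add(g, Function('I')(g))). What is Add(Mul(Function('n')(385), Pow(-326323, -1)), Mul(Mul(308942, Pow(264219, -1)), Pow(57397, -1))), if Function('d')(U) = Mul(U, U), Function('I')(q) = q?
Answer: Rational(-1730873771298024484, 4948811626493589) ≈ -349.76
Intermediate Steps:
Function('d')(U) = Pow(U, 2)
Function('n')(g) = Mul(2, Pow(g, 3)) (Function('n')(g) = Mul(Pow(g, 2), Add(g, g)) = Mul(Pow(g, 2), Mul(2, g)) = Mul(2, Pow(g, 3)))
Add(Mul(Function('n')(385), Pow(-326323, -1)), Mul(Mul(308942, Pow(264219, -1)), Pow(57397, -1))) = Add(Mul(Mul(2, Pow(385, 3)), Pow(-326323, -1)), Mul(Mul(308942, Pow(264219, -1)), Pow(57397, -1))) = Add(Mul(Mul(2, 57066625), Rational(-1, 326323)), Mul(Mul(308942, Rational(1, 264219)), Rational(1, 57397))) = Add(Mul(114133250, Rational(-1, 326323)), Mul(Rational(308942, 264219), Rational(1, 57397))) = Add(Rational(-114133250, 326323), Rational(308942, 15165377943)) = Rational(-1730873771298024484, 4948811626493589)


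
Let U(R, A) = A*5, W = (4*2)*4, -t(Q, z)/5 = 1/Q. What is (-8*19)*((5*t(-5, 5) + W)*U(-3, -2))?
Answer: 56240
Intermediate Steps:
t(Q, z) = -5/Q
W = 32 (W = 8*4 = 32)
U(R, A) = 5*A
(-8*19)*((5*t(-5, 5) + W)*U(-3, -2)) = (-8*19)*((5*(-5/(-5)) + 32)*(5*(-2))) = -152*(5*(-5*(-⅕)) + 32)*(-10) = -152*(5*1 + 32)*(-10) = -152*(5 + 32)*(-10) = -5624*(-10) = -152*(-370) = 56240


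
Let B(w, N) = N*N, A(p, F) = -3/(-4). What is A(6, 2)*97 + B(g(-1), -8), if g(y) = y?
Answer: 547/4 ≈ 136.75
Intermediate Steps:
A(p, F) = ¾ (A(p, F) = -3*(-¼) = ¾)
B(w, N) = N²
A(6, 2)*97 + B(g(-1), -8) = (¾)*97 + (-8)² = 291/4 + 64 = 547/4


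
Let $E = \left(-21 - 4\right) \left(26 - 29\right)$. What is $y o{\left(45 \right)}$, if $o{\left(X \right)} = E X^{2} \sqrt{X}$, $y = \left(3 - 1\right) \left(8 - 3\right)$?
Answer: $4556250 \sqrt{5} \approx 1.0188 \cdot 10^{7}$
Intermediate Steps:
$y = 10$ ($y = 2 \cdot 5 = 10$)
$E = 75$ ($E = \left(-25\right) \left(-3\right) = 75$)
$o{\left(X \right)} = 75 X^{\frac{5}{2}}$ ($o{\left(X \right)} = 75 X^{2} \sqrt{X} = 75 X^{\frac{5}{2}}$)
$y o{\left(45 \right)} = 10 \cdot 75 \cdot 45^{\frac{5}{2}} = 10 \cdot 75 \cdot 6075 \sqrt{5} = 10 \cdot 455625 \sqrt{5} = 4556250 \sqrt{5}$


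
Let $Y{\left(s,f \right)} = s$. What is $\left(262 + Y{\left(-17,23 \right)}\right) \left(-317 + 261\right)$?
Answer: $-13720$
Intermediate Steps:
$\left(262 + Y{\left(-17,23 \right)}\right) \left(-317 + 261\right) = \left(262 - 17\right) \left(-317 + 261\right) = 245 \left(-56\right) = -13720$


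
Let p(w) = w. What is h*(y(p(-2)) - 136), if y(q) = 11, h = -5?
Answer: 625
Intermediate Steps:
h*(y(p(-2)) - 136) = -5*(11 - 136) = -5*(-125) = 625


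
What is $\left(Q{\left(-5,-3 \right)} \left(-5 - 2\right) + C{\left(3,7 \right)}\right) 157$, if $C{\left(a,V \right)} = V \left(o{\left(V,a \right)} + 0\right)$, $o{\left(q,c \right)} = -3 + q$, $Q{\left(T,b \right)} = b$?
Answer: $7693$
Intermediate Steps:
$C{\left(a,V \right)} = V \left(-3 + V\right)$ ($C{\left(a,V \right)} = V \left(\left(-3 + V\right) + 0\right) = V \left(-3 + V\right)$)
$\left(Q{\left(-5,-3 \right)} \left(-5 - 2\right) + C{\left(3,7 \right)}\right) 157 = \left(- 3 \left(-5 - 2\right) + 7 \left(-3 + 7\right)\right) 157 = \left(\left(-3\right) \left(-7\right) + 7 \cdot 4\right) 157 = \left(21 + 28\right) 157 = 49 \cdot 157 = 7693$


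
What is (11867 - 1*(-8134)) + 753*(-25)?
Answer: 1176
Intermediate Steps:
(11867 - 1*(-8134)) + 753*(-25) = (11867 + 8134) - 18825 = 20001 - 18825 = 1176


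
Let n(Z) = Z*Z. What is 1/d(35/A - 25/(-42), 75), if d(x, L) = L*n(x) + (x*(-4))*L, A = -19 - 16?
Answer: 588/78625 ≈ 0.0074785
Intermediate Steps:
n(Z) = Z²
A = -35
d(x, L) = L*x² - 4*L*x (d(x, L) = L*x² + (x*(-4))*L = L*x² + (-4*x)*L = L*x² - 4*L*x)
1/d(35/A - 25/(-42), 75) = 1/(75*(35/(-35) - 25/(-42))*(-4 + (35/(-35) - 25/(-42)))) = 1/(75*(35*(-1/35) - 25*(-1/42))*(-4 + (35*(-1/35) - 25*(-1/42)))) = 1/(75*(-1 + 25/42)*(-4 + (-1 + 25/42))) = 1/(75*(-17/42)*(-4 - 17/42)) = 1/(75*(-17/42)*(-185/42)) = 1/(78625/588) = 588/78625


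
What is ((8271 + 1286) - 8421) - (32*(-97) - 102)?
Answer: 4342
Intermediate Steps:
((8271 + 1286) - 8421) - (32*(-97) - 102) = (9557 - 8421) - (-3104 - 102) = 1136 - 1*(-3206) = 1136 + 3206 = 4342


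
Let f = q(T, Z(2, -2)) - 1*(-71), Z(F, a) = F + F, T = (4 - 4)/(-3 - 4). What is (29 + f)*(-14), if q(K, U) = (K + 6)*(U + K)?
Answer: -1736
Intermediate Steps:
T = 0 (T = 0/(-7) = 0*(-1/7) = 0)
Z(F, a) = 2*F
q(K, U) = (6 + K)*(K + U)
f = 95 (f = (0**2 + 6*0 + 6*(2*2) + 0*(2*2)) - 1*(-71) = (0 + 0 + 6*4 + 0*4) + 71 = (0 + 0 + 24 + 0) + 71 = 24 + 71 = 95)
(29 + f)*(-14) = (29 + 95)*(-14) = 124*(-14) = -1736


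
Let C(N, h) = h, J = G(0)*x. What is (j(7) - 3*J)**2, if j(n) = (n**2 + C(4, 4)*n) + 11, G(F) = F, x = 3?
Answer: 7744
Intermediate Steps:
J = 0 (J = 0*3 = 0)
j(n) = 11 + n**2 + 4*n (j(n) = (n**2 + 4*n) + 11 = 11 + n**2 + 4*n)
(j(7) - 3*J)**2 = ((11 + 7**2 + 4*7) - 3*0)**2 = ((11 + 49 + 28) + 0)**2 = (88 + 0)**2 = 88**2 = 7744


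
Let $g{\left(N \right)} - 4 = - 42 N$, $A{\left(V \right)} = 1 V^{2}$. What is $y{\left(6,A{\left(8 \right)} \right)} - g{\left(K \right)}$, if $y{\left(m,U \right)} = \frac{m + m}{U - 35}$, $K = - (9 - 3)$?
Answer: $- \frac{7412}{29} \approx -255.59$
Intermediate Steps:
$A{\left(V \right)} = V^{2}$
$K = -6$ ($K = \left(-1\right) 6 = -6$)
$g{\left(N \right)} = 4 - 42 N$
$y{\left(m,U \right)} = \frac{2 m}{-35 + U}$
$y{\left(6,A{\left(8 \right)} \right)} - g{\left(K \right)} = 2 \cdot 6 \frac{1}{-35 + 8^{2}} - \left(4 - -252\right) = 2 \cdot 6 \frac{1}{-35 + 64} - \left(4 + 252\right) = 2 \cdot 6 \cdot \frac{1}{29} - 256 = \frac{12}{29} - 256 = - \frac{7412}{29}$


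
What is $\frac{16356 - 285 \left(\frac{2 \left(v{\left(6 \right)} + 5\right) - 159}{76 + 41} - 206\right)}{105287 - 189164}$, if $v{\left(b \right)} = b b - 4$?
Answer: $- \frac{2935649}{3271203} \approx -0.89742$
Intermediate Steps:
$v{\left(b \right)} = -4 + b^{2}$ ($v{\left(b \right)} = b^{2} - 4 = -4 + b^{2}$)
$\frac{16356 - 285 \left(\frac{2 \left(v{\left(6 \right)} + 5\right) - 159}{76 + 41} - 206\right)}{105287 - 189164} = \frac{16356 - 285 \left(\frac{2 \left(\left(-4 + 6^{2}\right) + 5\right) - 159}{76 + 41} - 206\right)}{105287 - 189164} = \frac{16356 - 285 \left(\frac{2 \left(\left(-4 + 36\right) + 5\right) - 159}{117} - 206\right)}{105287 + \left(-218754 + 29590\right)} = \frac{16356 - 285 \left(\left(2 \left(32 + 5\right) - 159\right) \frac{1}{117} - 206\right)}{105287 - 189164} = \frac{16356 - 285 \left(\left(2 \cdot 37 - 159\right) \frac{1}{117} - 206\right)}{-83877} = \left(16356 - 285 \left(\left(74 - 159\right) \frac{1}{117} - 206\right)\right) \left(- \frac{1}{83877}\right) = \left(16356 - 285 \left(\left(-85\right) \frac{1}{117} - 206\right)\right) \left(- \frac{1}{83877}\right) = \left(16356 - 285 \left(- \frac{85}{117} - 206\right)\right) \left(- \frac{1}{83877}\right) = \left(16356 - - \frac{2297765}{39}\right) \left(- \frac{1}{83877}\right) = \left(16356 + \frac{2297765}{39}\right) \left(- \frac{1}{83877}\right) = \frac{2935649}{39} \left(- \frac{1}{83877}\right) = - \frac{2935649}{3271203}$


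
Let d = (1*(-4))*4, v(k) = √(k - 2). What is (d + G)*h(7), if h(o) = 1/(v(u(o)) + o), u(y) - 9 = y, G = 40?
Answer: 24/5 - 24*√14/35 ≈ 2.2343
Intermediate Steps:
u(y) = 9 + y
v(k) = √(-2 + k)
d = -16 (d = -4*4 = -16)
h(o) = 1/(o + √(7 + o)) (h(o) = 1/(√(-2 + (9 + o)) + o) = 1/(√(7 + o) + o) = 1/(o + √(7 + o)))
(d + G)*h(7) = (-16 + 40)/(7 + √(7 + 7)) = 24/(7 + √14)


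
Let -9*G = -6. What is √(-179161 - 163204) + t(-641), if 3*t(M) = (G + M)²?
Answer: 3690241/27 + I*√342365 ≈ 1.3668e+5 + 585.12*I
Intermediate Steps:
G = ⅔ (G = -⅑*(-6) = ⅔ ≈ 0.66667)
t(M) = (⅔ + M)²/3
√(-179161 - 163204) + t(-641) = √(-179161 - 163204) + (2 + 3*(-641))²/27 = √(-342365) + (2 - 1923)²/27 = I*√342365 + (1/27)*(-1921)² = I*√342365 + (1/27)*3690241 = I*√342365 + 3690241/27 = 3690241/27 + I*√342365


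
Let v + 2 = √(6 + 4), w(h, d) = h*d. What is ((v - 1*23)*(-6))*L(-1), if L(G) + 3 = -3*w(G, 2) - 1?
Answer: 300 - 12*√10 ≈ 262.05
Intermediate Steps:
w(h, d) = d*h
v = -2 + √10 (v = -2 + √(6 + 4) = -2 + √10 ≈ 1.1623)
L(G) = -4 - 6*G (L(G) = -3 + (-6*G - 1) = -3 + (-1 - 6*G) = -4 - 6*G)
((v - 1*23)*(-6))*L(-1) = (((-2 + √10) - 1*23)*(-6))*(-4 - 6*(-1)) = (((-2 + √10) - 23)*(-6))*(-4 + 6) = ((-25 + √10)*(-6))*2 = (150 - 6*√10)*2 = 300 - 12*√10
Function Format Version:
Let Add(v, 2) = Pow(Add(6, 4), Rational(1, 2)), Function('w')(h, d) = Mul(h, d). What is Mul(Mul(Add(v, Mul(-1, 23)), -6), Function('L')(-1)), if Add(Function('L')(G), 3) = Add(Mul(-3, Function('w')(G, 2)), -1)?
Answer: Add(300, Mul(-12, Pow(10, Rational(1, 2)))) ≈ 262.05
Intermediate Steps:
Function('w')(h, d) = Mul(d, h)
v = Add(-2, Pow(10, Rational(1, 2))) (v = Add(-2, Pow(Add(6, 4), Rational(1, 2))) = Add(-2, Pow(10, Rational(1, 2))) ≈ 1.1623)
Function('L')(G) = Add(-4, Mul(-6, G)) (Function('L')(G) = Add(-3, Add(Mul(-3, Mul(2, G)), -1)) = Add(-3, Add(Mul(-6, G), -1)) = Add(-3, Add(-1, Mul(-6, G))) = Add(-4, Mul(-6, G)))
Mul(Mul(Add(v, Mul(-1, 23)), -6), Function('L')(-1)) = Mul(Mul(Add(Add(-2, Pow(10, Rational(1, 2))), Mul(-1, 23)), -6), Add(-4, Mul(-6, -1))) = Mul(Mul(Add(Add(-2, Pow(10, Rational(1, 2))), -23), -6), Add(-4, 6)) = Mul(Mul(Add(-25, Pow(10, Rational(1, 2))), -6), 2) = Mul(Add(150, Mul(-6, Pow(10, Rational(1, 2)))), 2) = Add(300, Mul(-12, Pow(10, Rational(1, 2))))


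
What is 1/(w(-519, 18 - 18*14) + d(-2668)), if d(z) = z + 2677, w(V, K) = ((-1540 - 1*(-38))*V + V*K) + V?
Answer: 1/900474 ≈ 1.1105e-6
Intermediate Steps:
w(V, K) = -1501*V + K*V (w(V, K) = ((-1540 + 38)*V + K*V) + V = (-1502*V + K*V) + V = -1501*V + K*V)
d(z) = 2677 + z
1/(w(-519, 18 - 18*14) + d(-2668)) = 1/(-519*(-1501 + (18 - 18*14)) + (2677 - 2668)) = 1/(-519*(-1501 + (18 - 252)) + 9) = 1/(-519*(-1501 - 234) + 9) = 1/(-519*(-1735) + 9) = 1/(900465 + 9) = 1/900474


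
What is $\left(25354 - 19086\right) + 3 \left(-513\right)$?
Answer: $4729$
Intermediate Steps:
$\left(25354 - 19086\right) + 3 \left(-513\right) = 6268 - 1539 = 4729$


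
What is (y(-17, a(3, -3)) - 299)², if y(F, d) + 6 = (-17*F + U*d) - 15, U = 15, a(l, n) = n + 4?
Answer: 256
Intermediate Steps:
a(l, n) = 4 + n
y(F, d) = -21 - 17*F + 15*d (y(F, d) = -6 + ((-17*F + 15*d) - 15) = -6 + (-15 - 17*F + 15*d) = -21 - 17*F + 15*d)
(y(-17, a(3, -3)) - 299)² = ((-21 - 17*(-17) + 15*(4 - 3)) - 299)² = ((-21 + 289 + 15*1) - 299)² = ((-21 + 289 + 15) - 299)² = (283 - 299)² = (-16)² = 256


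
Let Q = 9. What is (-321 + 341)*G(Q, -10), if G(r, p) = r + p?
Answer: -20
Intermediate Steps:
G(r, p) = p + r
(-321 + 341)*G(Q, -10) = (-321 + 341)*(-10 + 9) = 20*(-1) = -20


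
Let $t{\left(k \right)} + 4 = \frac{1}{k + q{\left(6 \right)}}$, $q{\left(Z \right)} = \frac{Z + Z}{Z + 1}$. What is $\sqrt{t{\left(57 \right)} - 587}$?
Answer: $\frac{i \sqrt{99829434}}{411} \approx 24.31 i$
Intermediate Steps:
$q{\left(Z \right)} = \frac{2 Z}{1 + Z}$
$t{\left(k \right)} = -4 + \frac{1}{\frac{12}{7} + k}$ ($t{\left(k \right)} = -4 + \frac{1}{k + 2 \cdot 6 \frac{1}{1 + 6}} = -4 + \frac{1}{k + 2 \cdot 6 \cdot \frac{1}{7}} = -4 + \frac{1}{k + \frac{12}{7}} = -4 + \frac{1}{\frac{12}{7} + k}$)
$\sqrt{t{\left(57 \right)} - 587} = \sqrt{\frac{-41 - 1596}{12 + 7 \cdot 57} - 587} = \sqrt{\frac{-41 - 1596}{12 + 399} - 587} = \sqrt{\frac{1}{411} \left(-1637\right) - 587} = \sqrt{- \frac{1637}{411} - 587} = \sqrt{- \frac{242894}{411}} = \frac{i \sqrt{99829434}}{411}$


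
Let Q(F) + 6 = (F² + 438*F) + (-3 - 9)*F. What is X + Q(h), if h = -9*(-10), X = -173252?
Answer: -126818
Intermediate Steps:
h = 90
Q(F) = -6 + F² + 426*F (Q(F) = -6 + ((F² + 438*F) + (-3 - 9)*F) = -6 + ((F² + 438*F) - 12*F) = -6 + (F² + 426*F) = -6 + F² + 426*F)
X + Q(h) = -173252 + (-6 + 90² + 426*90) = -173252 + (-6 + 8100 + 38340) = -173252 + 46434 = -126818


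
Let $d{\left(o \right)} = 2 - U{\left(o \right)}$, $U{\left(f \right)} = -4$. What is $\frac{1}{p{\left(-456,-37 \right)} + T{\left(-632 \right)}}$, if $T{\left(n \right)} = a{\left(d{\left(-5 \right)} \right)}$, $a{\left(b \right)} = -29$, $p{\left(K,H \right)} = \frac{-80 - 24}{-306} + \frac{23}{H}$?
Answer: $- \frac{5661}{165764} \approx -0.034151$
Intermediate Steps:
$p{\left(K,H \right)} = \frac{52}{153} + \frac{23}{H}$ ($p{\left(K,H \right)} = \left(-104\right) \left(- \frac{1}{306}\right) + \frac{23}{H} = \frac{52}{153} + \frac{23}{H}$)
$d{\left(o \right)} = 6$ ($d{\left(o \right)} = 2 - -4 = 2 + 4 = 6$)
$T{\left(n \right)} = -29$
$\frac{1}{p{\left(-456,-37 \right)} + T{\left(-632 \right)}} = \frac{1}{\left(\frac{52}{153} + \frac{23}{-37}\right) - 29} = \frac{1}{\left(\frac{52}{153} + 23 \left(- \frac{1}{37}\right)\right) - 29} = \frac{1}{\left(\frac{52}{153} - \frac{23}{37}\right) - 29} = \frac{1}{- \frac{1595}{5661} - 29} = \frac{1}{- \frac{165764}{5661}} = - \frac{5661}{165764}$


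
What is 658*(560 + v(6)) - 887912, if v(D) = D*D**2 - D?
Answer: -381252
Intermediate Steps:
v(D) = D**3 - D
658*(560 + v(6)) - 887912 = 658*(560 + (6**3 - 1*6)) - 887912 = 658*(560 + (216 - 6)) - 887912 = 658*(560 + 210) - 887912 = 658*770 - 887912 = 506660 - 887912 = -381252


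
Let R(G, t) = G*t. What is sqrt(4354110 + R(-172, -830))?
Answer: sqrt(4496870) ≈ 2120.6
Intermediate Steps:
sqrt(4354110 + R(-172, -830)) = sqrt(4354110 - 172*(-830)) = sqrt(4354110 + 142760) = sqrt(4496870)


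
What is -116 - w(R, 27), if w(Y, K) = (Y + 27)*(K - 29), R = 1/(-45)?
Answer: -2792/45 ≈ -62.044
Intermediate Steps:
R = -1/45 ≈ -0.022222
w(Y, K) = (-29 + K)*(27 + Y) (w(Y, K) = (27 + Y)*(-29 + K) = (-29 + K)*(27 + Y))
-116 - w(R, 27) = -116 - (-783 - 29*(-1/45) + 27*27 + 27*(-1/45)) = -116 - (-783 + 29/45 + 729 - ⅗) = -116 - 1*(-2428/45) = -116 + 2428/45 = -2792/45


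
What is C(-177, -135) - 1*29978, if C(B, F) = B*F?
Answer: -6083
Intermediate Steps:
C(-177, -135) - 1*29978 = -177*(-135) - 1*29978 = 23895 - 29978 = -6083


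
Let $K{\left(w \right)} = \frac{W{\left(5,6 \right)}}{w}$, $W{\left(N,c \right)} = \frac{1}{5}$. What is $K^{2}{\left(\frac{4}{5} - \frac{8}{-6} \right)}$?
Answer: $\frac{9}{1024} \approx 0.0087891$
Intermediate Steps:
$W{\left(N,c \right)} = \frac{1}{5}$
$K{\left(w \right)} = \frac{1}{5 w}$
$K^{2}{\left(\frac{4}{5} - \frac{8}{-6} \right)} = \left(\frac{1}{5 \left(\frac{4}{5} - \frac{8}{-6}\right)}\right)^{2} = \left(\frac{1}{5 \left(4 \cdot \frac{1}{5} - - \frac{4}{3}\right)}\right)^{2} = \left(\frac{1}{5 \left(\frac{4}{5} + \frac{4}{3}\right)}\right)^{2} = \left(\frac{1}{5 \cdot \frac{32}{15}}\right)^{2} = \left(\frac{1}{5} \cdot \frac{15}{32}\right)^{2} = \left(\frac{3}{32}\right)^{2} = \frac{9}{1024}$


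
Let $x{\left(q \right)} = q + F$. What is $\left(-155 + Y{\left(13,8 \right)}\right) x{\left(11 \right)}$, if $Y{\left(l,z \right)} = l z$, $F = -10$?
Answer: $-51$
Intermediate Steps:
$x{\left(q \right)} = -10 + q$ ($x{\left(q \right)} = q - 10 = -10 + q$)
$\left(-155 + Y{\left(13,8 \right)}\right) x{\left(11 \right)} = \left(-155 + 13 \cdot 8\right) \left(-10 + 11\right) = \left(-155 + 104\right) 1 = \left(-51\right) 1 = -51$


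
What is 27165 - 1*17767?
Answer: 9398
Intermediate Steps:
27165 - 1*17767 = 27165 - 17767 = 9398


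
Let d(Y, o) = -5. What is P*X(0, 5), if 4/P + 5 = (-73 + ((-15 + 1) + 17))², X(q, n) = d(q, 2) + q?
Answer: -4/979 ≈ -0.0040858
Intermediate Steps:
X(q, n) = -5 + q
P = 4/4895 (P = 4/(-5 + (-73 + ((-15 + 1) + 17))²) = 4/(-5 + (-73 + (-14 + 17))²) = 4/(-5 + (-73 + 3)²) = 4/(-5 + (-70)²) = 4/(-5 + 4900) = 4/4895 ≈ 0.00081716)
P*X(0, 5) = 4*(-5 + 0)/4895 = (4/4895)*(-5) = -4/979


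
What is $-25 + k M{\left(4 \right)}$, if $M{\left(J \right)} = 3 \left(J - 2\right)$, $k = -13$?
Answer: $-103$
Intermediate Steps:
$M{\left(J \right)} = -6 + 3 J$ ($M{\left(J \right)} = 3 \left(-2 + J\right) = -6 + 3 J$)
$-25 + k M{\left(4 \right)} = -25 - 13 \left(-6 + 3 \cdot 4\right) = -25 - 13 \left(-6 + 12\right) = -25 - 78 = -103$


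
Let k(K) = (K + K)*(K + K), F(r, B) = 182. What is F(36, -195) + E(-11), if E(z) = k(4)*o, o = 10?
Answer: 822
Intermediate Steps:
k(K) = 4*K² (k(K) = (2*K)*(2*K) = 4*K²)
E(z) = 640 (E(z) = (4*4²)*10 = (4*16)*10 = 64*10 = 640)
F(36, -195) + E(-11) = 182 + 640 = 822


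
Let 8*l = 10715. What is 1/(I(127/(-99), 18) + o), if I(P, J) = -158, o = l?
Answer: 8/9451 ≈ 0.00084647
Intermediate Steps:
l = 10715/8 (l = (⅛)*10715 = 10715/8 ≈ 1339.4)
o = 10715/8 ≈ 1339.4
1/(I(127/(-99), 18) + o) = 1/(-158 + 10715/8) = 1/(9451/8) = 8/9451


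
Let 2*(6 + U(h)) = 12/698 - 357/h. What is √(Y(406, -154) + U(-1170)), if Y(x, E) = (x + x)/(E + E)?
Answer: I*√18998336494995/1497210 ≈ 2.9112*I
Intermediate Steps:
Y(x, E) = x/E (Y(x, E) = (2*x)/((2*E)) = (2*x)*(1/(2*E)) = x/E)
U(h) = -2091/349 - 357/(2*h) (U(h) = -6 + (12/698 - 357/h)/2 = -6 + (12*(1/698) - 357/h)/2 = -6 + (6/349 - 357/h)/2 = -6 + (3/349 - 357/(2*h)) = -2091/349 - 357/(2*h))
√(Y(406, -154) + U(-1170)) = √(406/(-154) + (51/698)*(-2443 - 82*(-1170))/(-1170)) = √(406*(-1/154) + (51/698)*(-1/1170)*(-2443 + 95940)) = √(-29/11 + (51/698)*(-1/1170)*93497) = √(-29/11 - 1589449/272220) = √(-25378319/2994420) = I*√18998336494995/1497210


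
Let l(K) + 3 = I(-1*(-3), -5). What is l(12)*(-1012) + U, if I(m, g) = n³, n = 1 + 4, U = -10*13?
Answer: -123594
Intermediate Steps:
U = -130
n = 5
I(m, g) = 125 (I(m, g) = 5³ = 125)
l(K) = 122 (l(K) = -3 + 125 = 122)
l(12)*(-1012) + U = 122*(-1012) - 130 = -123464 - 130 = -123594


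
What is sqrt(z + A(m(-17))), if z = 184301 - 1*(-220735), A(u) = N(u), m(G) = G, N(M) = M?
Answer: sqrt(405019) ≈ 636.41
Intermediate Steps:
A(u) = u
z = 405036 (z = 184301 + 220735 = 405036)
sqrt(z + A(m(-17))) = sqrt(405036 - 17) = sqrt(405019)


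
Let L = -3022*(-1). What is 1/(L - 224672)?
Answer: -1/221650 ≈ -4.5116e-6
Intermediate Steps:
L = 3022
1/(L - 224672) = 1/(3022 - 224672) = 1/(-221650) = -1/221650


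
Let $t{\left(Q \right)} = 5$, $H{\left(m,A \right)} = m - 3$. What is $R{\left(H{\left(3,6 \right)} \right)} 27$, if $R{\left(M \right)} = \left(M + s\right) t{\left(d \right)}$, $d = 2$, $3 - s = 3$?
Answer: $0$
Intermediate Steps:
$H{\left(m,A \right)} = -3 + m$
$s = 0$ ($s = 3 - 3 = 0$)
$R{\left(M \right)} = 5 M$ ($R{\left(M \right)} = \left(M + 0\right) 5 = M 5 = 5 M$)
$R{\left(H{\left(3,6 \right)} \right)} 27 = 5 \left(-3 + 3\right) 27 = 5 \cdot 0 \cdot 27 = 0 \cdot 27 = 0$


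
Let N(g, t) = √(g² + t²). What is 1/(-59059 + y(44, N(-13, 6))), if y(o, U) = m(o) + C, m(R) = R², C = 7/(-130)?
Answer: -130/7425997 ≈ -1.7506e-5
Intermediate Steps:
C = -7/130 (C = 7*(-1/130) = -7/130 ≈ -0.053846)
y(o, U) = -7/130 + o² (y(o, U) = o² - 7/130 = -7/130 + o²)
1/(-59059 + y(44, N(-13, 6))) = 1/(-59059 + (-7/130 + 44²)) = 1/(-59059 + (-7/130 + 1936)) = 1/(-59059 + 251673/130) = 1/(-7425997/130) = -130/7425997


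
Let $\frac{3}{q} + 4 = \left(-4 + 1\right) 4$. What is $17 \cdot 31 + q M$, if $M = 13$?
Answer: $\frac{8393}{16} \approx 524.56$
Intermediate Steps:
$q = - \frac{3}{16}$ ($q = \frac{3}{-4 + \left(-4 + 1\right) 4} = \frac{3}{-4 - 12} = \frac{3}{-16} = 3 \left(- \frac{1}{16}\right) = - \frac{3}{16} \approx -0.1875$)
$17 \cdot 31 + q M = 17 \cdot 31 - \frac{39}{16} = 527 - \frac{39}{16} = \frac{8393}{16}$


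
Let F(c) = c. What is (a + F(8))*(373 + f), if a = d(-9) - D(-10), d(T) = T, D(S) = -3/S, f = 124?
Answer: -6461/10 ≈ -646.10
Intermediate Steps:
a = -93/10 (a = -9 - (-3)/(-10) = -9 - (-3)*(-1)/10 = -9 - 1*3/10 = -9 - 3/10 = -93/10 ≈ -9.3000)
(a + F(8))*(373 + f) = (-93/10 + 8)*(373 + 124) = -13/10*497 = -6461/10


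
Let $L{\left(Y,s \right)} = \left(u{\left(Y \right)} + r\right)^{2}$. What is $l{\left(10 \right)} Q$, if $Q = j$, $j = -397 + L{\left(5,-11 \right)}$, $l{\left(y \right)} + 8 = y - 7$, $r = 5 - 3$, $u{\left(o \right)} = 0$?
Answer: $1965$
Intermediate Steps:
$r = 2$
$l{\left(y \right)} = -15 + y$ ($l{\left(y \right)} = -8 + \left(y - 7\right) = -8 + \left(-7 + y\right) = -15 + y$)
$L{\left(Y,s \right)} = 4$ ($L{\left(Y,s \right)} = \left(0 + 2\right)^{2} = 2^{2} = 4$)
$j = -393$ ($j = -397 + 4 = -393$)
$Q = -393$
$l{\left(10 \right)} Q = \left(-15 + 10\right) \left(-393\right) = \left(-5\right) \left(-393\right) = 1965$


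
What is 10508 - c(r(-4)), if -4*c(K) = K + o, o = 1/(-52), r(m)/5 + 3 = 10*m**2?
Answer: 2226483/208 ≈ 10704.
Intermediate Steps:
r(m) = -15 + 50*m**2 (r(m) = -15 + 5*(10*m**2) = -15 + 50*m**2)
o = -1/52 ≈ -0.019231
c(K) = 1/208 - K/4 (c(K) = -(K - 1/52)/4 = -(-1/52 + K)/4 = 1/208 - K/4)
10508 - c(r(-4)) = 10508 - (1/208 - (-15 + 50*(-4)**2)/4) = 10508 - (1/208 - (-15 + 50*16)/4) = 10508 - (1/208 - (-15 + 800)/4) = 10508 - (1/208 - 1/4*785) = 10508 - (1/208 - 785/4) = 10508 - 1*(-40819/208) = 10508 + 40819/208 = 2226483/208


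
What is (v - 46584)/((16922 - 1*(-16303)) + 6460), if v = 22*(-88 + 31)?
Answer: -47838/39685 ≈ -1.2054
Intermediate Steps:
v = -1254 (v = 22*(-57) = -1254)
(v - 46584)/((16922 - 1*(-16303)) + 6460) = (-1254 - 46584)/((16922 - 1*(-16303)) + 6460) = -47838/((16922 + 16303) + 6460) = -47838/(33225 + 6460) = -47838/39685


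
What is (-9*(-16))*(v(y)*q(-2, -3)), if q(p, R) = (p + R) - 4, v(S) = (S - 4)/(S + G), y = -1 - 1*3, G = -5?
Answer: -1152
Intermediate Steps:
y = -4 (y = -1 - 3 = -4)
v(S) = (-4 + S)/(-5 + S) (v(S) = (S - 4)/(S - 5) = (-4 + S)/(-5 + S))
q(p, R) = -4 + R + p (q(p, R) = (R + p) - 4 = -4 + R + p)
(-9*(-16))*(v(y)*q(-2, -3)) = (-9*(-16))*(((-4 - 4)/(-5 - 4))*(-4 - 3 - 2)) = 144*((-8/(-9))*(-9)) = 144*(-⅑*(-8)*(-9)) = 144*((8/9)*(-9)) = 144*(-8) = -1152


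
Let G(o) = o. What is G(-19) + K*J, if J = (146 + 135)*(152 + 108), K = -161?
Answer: -11762679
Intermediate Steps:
J = 73060 (J = 281*260 = 73060)
G(-19) + K*J = -19 - 161*73060 = -19 - 11762660 = -11762679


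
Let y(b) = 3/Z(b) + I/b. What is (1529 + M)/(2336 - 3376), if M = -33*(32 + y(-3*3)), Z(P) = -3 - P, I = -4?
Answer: -2651/6240 ≈ -0.42484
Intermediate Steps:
y(b) = -4/b + 3/(-3 - b) (y(b) = 3/(-3 - b) - 4/b = -4/b + 3/(-3 - b))
M = -6523/6 (M = -33*(32 + (-12 - (-21)*3)/(((-3*3))*(3 - 3*3))) = -33*(32 + (-12 - 7*(-9))/((-9)*(3 - 9))) = -33*(32 - ⅑*(-12 + 63)/(-6)) = -33*(32 - ⅑*(-⅙)*51) = -33*(32 + 17/18) = -33*593/18 = -6523/6 ≈ -1087.2)
(1529 + M)/(2336 - 3376) = (1529 - 6523/6)/(2336 - 3376) = (2651/6)/(-1040) = (2651/6)*(-1/1040) = -2651/6240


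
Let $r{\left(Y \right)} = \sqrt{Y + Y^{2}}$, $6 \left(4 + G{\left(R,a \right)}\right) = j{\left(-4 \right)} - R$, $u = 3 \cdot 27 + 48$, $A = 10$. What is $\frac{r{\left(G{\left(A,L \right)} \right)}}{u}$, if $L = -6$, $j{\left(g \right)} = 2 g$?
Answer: $\frac{\sqrt{42}}{129} \approx 0.050238$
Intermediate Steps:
$u = 129$ ($u = 81 + 48 = 129$)
$G{\left(R,a \right)} = - \frac{16}{3} - \frac{R}{6}$ ($G{\left(R,a \right)} = -4 + \frac{2 \left(-4\right) - R}{6} = -4 + \frac{-8 - R}{6} = -4 - \left(\frac{4}{3} + \frac{R}{6}\right) = - \frac{16}{3} - \frac{R}{6}$)
$\frac{r{\left(G{\left(A,L \right)} \right)}}{u} = \frac{\sqrt{\left(- \frac{16}{3} - \frac{5}{3}\right) \left(1 - 7\right)}}{129} = \sqrt{\left(- \frac{16}{3} - \frac{5}{3}\right) \left(1 - 7\right)} \frac{1}{129} = \sqrt{- 7 \left(1 - 7\right)} \frac{1}{129} = \sqrt{\left(-7\right) \left(-6\right)} \frac{1}{129} = \sqrt{42} \cdot \frac{1}{129} = \frac{\sqrt{42}}{129}$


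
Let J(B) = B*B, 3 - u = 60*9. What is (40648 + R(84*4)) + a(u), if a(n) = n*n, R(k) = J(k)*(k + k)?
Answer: 76195129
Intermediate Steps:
u = -537 (u = 3 - 60*9 = 3 - 1*540 = 3 - 540 = -537)
J(B) = B²
R(k) = 2*k³ (R(k) = k²*(k + k) = k²*(2*k) = 2*k³)
a(n) = n²
(40648 + R(84*4)) + a(u) = (40648 + 2*(84*4)³) + (-537)² = (40648 + 2*336³) + 288369 = (40648 + 2*37933056) + 288369 = (40648 + 75866112) + 288369 = 75906760 + 288369 = 76195129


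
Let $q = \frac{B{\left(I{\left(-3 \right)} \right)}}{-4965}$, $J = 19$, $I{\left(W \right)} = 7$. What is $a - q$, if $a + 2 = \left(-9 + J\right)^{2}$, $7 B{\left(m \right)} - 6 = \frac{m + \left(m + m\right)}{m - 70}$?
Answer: $\frac{10217987}{104265} \approx 98.0$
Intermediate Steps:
$B{\left(m \right)} = \frac{6}{7} + \frac{3 m}{7 \left(-70 + m\right)}$ ($B{\left(m \right)} = \frac{6}{7} + \frac{\left(m + \left(m + m\right)\right) \frac{1}{m - 70}}{7} = \frac{6}{7} + \frac{\left(m + 2 m\right) \frac{1}{-70 + m}}{7} = \frac{6}{7} + \frac{3 m \frac{1}{-70 + m}}{7} = \frac{6}{7} + \frac{3 m}{7 \left(-70 + m\right)}$)
$q = - \frac{17}{104265}$ ($q = \frac{\frac{3}{7} \frac{1}{-70 + 7} \left(-140 + 3 \cdot 7\right)}{-4965} = \frac{3 \left(-140 + 21\right)}{7 \left(-63\right)} \left(- \frac{1}{4965}\right) = \frac{3}{7} \left(- \frac{1}{63}\right) \left(-119\right) \left(- \frac{1}{4965}\right) = \frac{17}{21} \left(- \frac{1}{4965}\right) = - \frac{17}{104265} \approx -0.00016305$)
$a = 98$ ($a = -2 + \left(-9 + 19\right)^{2} = -2 + 10^{2} = -2 + 100 = 98$)
$a - q = 98 - - \frac{17}{104265} = 98 + \frac{17}{104265} = \frac{10217987}{104265}$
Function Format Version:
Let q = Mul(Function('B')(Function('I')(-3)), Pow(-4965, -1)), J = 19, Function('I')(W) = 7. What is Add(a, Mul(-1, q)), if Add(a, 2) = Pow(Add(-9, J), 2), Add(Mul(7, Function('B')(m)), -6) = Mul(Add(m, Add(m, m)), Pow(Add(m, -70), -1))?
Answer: Rational(10217987, 104265) ≈ 98.000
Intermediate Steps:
Function('B')(m) = Add(Rational(6, 7), Mul(Rational(3, 7), m, Pow(Add(-70, m), -1))) (Function('B')(m) = Add(Rational(6, 7), Mul(Rational(1, 7), Mul(Add(m, Add(m, m)), Pow(Add(m, -70), -1)))) = Add(Rational(6, 7), Mul(Rational(1, 7), Mul(Add(m, Mul(2, m)), Pow(Add(-70, m), -1)))) = Add(Rational(6, 7), Mul(Rational(1, 7), Mul(Mul(3, m), Pow(Add(-70, m), -1)))) = Add(Rational(6, 7), Mul(Rational(1, 7), Mul(3, m, Pow(Add(-70, m), -1)))) = Add(Rational(6, 7), Mul(Rational(3, 7), m, Pow(Add(-70, m), -1))))
q = Rational(-17, 104265) (q = Mul(Mul(Rational(3, 7), Pow(Add(-70, 7), -1), Add(-140, Mul(3, 7))), Pow(-4965, -1)) = Mul(Mul(Rational(3, 7), Pow(-63, -1), Add(-140, 21)), Rational(-1, 4965)) = Mul(Mul(Rational(3, 7), Rational(-1, 63), -119), Rational(-1, 4965)) = Mul(Rational(17, 21), Rational(-1, 4965)) = Rational(-17, 104265) ≈ -0.00016305)
a = 98 (a = Add(-2, Pow(Add(-9, 19), 2)) = Add(-2, Pow(10, 2)) = Add(-2, 100) = 98)
Add(a, Mul(-1, q)) = Add(98, Mul(-1, Rational(-17, 104265))) = Add(98, Rational(17, 104265)) = Rational(10217987, 104265)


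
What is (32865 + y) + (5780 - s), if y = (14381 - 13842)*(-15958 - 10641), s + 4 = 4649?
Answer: -14302861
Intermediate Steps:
s = 4645 (s = -4 + 4649 = 4645)
y = -14336861 (y = 539*(-26599) = -14336861)
(32865 + y) + (5780 - s) = (32865 - 14336861) + (5780 - 1*4645) = -14303996 + (5780 - 4645) = -14303996 + 1135 = -14302861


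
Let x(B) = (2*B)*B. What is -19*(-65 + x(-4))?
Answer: 627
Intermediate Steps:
x(B) = 2*B**2
-19*(-65 + x(-4)) = -19*(-65 + 2*(-4)**2) = -19*(-65 + 2*16) = -19*(-65 + 32) = -19*(-33) = 627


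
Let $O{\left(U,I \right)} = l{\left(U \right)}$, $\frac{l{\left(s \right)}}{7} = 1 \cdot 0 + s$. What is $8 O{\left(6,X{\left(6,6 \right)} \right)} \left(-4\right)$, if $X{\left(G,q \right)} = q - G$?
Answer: $-1344$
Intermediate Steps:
$l{\left(s \right)} = 7 s$ ($l{\left(s \right)} = 7 \left(1 \cdot 0 + s\right) = 7 \left(0 + s\right) = 7 s$)
$O{\left(U,I \right)} = 7 U$
$8 O{\left(6,X{\left(6,6 \right)} \right)} \left(-4\right) = 8 \cdot 7 \cdot 6 \left(-4\right) = 8 \cdot 42 \left(-4\right) = 336 \left(-4\right) = -1344$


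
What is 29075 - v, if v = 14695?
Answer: 14380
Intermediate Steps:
29075 - v = 29075 - 1*14695 = 29075 - 14695 = 14380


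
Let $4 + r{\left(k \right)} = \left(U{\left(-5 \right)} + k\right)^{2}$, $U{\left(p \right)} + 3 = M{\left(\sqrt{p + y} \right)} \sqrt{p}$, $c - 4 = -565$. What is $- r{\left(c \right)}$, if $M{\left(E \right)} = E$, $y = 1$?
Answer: $-318112 - 2256 \sqrt{5} \approx -3.2316 \cdot 10^{5}$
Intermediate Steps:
$c = -561$ ($c = 4 - 565 = -561$)
$U{\left(p \right)} = -3 + \sqrt{p} \sqrt{1 + p}$ ($U{\left(p \right)} = -3 + \sqrt{p + 1} \sqrt{p} = -3 + \sqrt{1 + p} \sqrt{p} = -3 + \sqrt{p} \sqrt{1 + p}$)
$r{\left(k \right)} = -4 + \left(-3 + k - 2 \sqrt{5}\right)^{2}$ ($r{\left(k \right)} = -4 + \left(\left(-3 + \sqrt{-5} \sqrt{1 - 5}\right) + k\right)^{2} = -4 + \left(\left(-3 + i \sqrt{5} \sqrt{-4}\right) + k\right)^{2} = -4 + \left(\left(-3 + i \sqrt{5} \cdot 2 i\right) + k\right)^{2} = -4 + \left(\left(-3 - 2 \sqrt{5}\right) + k\right)^{2} = -4 + \left(-3 + k - 2 \sqrt{5}\right)^{2}$)
$- r{\left(c \right)} = - (-4 + \left(-3 - 561 - 2 \sqrt{5}\right)^{2}) = - (-4 + \left(-564 - 2 \sqrt{5}\right)^{2}) = 4 - \left(-564 - 2 \sqrt{5}\right)^{2}$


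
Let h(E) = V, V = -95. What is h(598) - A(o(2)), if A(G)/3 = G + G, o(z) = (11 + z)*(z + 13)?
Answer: -1265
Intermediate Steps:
o(z) = (11 + z)*(13 + z)
h(E) = -95
A(G) = 6*G (A(G) = 3*(G + G) = 3*(2*G) = 6*G)
h(598) - A(o(2)) = -95 - 6*(143 + 2² + 24*2) = -95 - 6*(143 + 4 + 48) = -95 - 6*195 = -95 - 1*1170 = -95 - 1170 = -1265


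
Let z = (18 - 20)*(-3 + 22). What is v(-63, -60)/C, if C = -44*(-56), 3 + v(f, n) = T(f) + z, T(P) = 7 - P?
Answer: 29/2464 ≈ 0.011769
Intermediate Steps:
z = -38 (z = -2*19 = -38)
v(f, n) = -34 - f (v(f, n) = -3 + ((7 - f) - 38) = -3 + (-31 - f) = -34 - f)
C = 2464
v(-63, -60)/C = (-34 - 1*(-63))/2464 = (-34 + 63)*(1/2464) = 29*(1/2464) = 29/2464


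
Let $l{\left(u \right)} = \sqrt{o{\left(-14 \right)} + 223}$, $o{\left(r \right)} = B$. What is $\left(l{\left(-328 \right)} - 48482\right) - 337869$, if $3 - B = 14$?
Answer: $-386351 + 2 \sqrt{53} \approx -3.8634 \cdot 10^{5}$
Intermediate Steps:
$B = -11$ ($B = 3 - 14 = -11$)
$o{\left(r \right)} = -11$
$l{\left(u \right)} = 2 \sqrt{53}$ ($l{\left(u \right)} = \sqrt{-11 + 223} = \sqrt{212} = 2 \sqrt{53}$)
$\left(l{\left(-328 \right)} - 48482\right) - 337869 = \left(2 \sqrt{53} - 48482\right) - 337869 = \left(-48482 + 2 \sqrt{53}\right) - 337869 = -386351 + 2 \sqrt{53}$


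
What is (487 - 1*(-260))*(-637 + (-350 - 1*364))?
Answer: -1009197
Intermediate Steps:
(487 - 1*(-260))*(-637 + (-350 - 1*364)) = (487 + 260)*(-637 + (-350 - 364)) = 747*(-637 - 714) = 747*(-1351) = -1009197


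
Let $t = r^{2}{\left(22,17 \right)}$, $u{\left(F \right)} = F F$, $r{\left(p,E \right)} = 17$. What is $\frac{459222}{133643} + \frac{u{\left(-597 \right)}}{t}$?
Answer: $\frac{47764283145}{38622827} \approx 1236.7$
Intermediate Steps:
$u{\left(F \right)} = F^{2}$
$t = 289$ ($t = 17^{2} = 289$)
$\frac{459222}{133643} + \frac{u{\left(-597 \right)}}{t} = \frac{459222}{133643} + \frac{\left(-597\right)^{2}}{289} = 459222 \cdot \frac{1}{133643} + 356409 \cdot \frac{1}{289} = \frac{459222}{133643} + \frac{356409}{289} = \frac{47764283145}{38622827}$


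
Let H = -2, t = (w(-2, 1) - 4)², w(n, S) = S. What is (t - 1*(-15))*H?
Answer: -48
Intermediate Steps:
t = 9 (t = (1 - 4)² = (-3)² = 9)
(t - 1*(-15))*H = (9 - 1*(-15))*(-2) = (9 + 15)*(-2) = 24*(-2) = -48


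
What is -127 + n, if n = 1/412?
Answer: -52323/412 ≈ -127.00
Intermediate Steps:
n = 1/412 ≈ 0.0024272
-127 + n = -127 + 1/412 = -52323/412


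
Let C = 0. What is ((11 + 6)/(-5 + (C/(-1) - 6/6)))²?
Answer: 289/36 ≈ 8.0278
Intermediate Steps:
((11 + 6)/(-5 + (C/(-1) - 6/6)))² = ((11 + 6)/(-5 + (0/(-1) - 6/6)))² = (17/(-5 + (0*(-1) - 6*⅙)))² = (17/(-5 + (0 - 1)))² = (17/(-5 - 1))² = (17/(-6))² = (17*(-⅙))² = (-17/6)² = 289/36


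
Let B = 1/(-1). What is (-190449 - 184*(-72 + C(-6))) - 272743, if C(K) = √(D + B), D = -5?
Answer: -449944 - 184*I*√6 ≈ -4.4994e+5 - 450.71*I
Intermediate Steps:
B = -1
C(K) = I*√6 (C(K) = √(-5 - 1) = √(-6) = I*√6)
(-190449 - 184*(-72 + C(-6))) - 272743 = (-190449 - 184*(-72 + I*√6)) - 272743 = (-190449 + (13248 - 184*I*√6)) - 272743 = (-177201 - 184*I*√6) - 272743 = -449944 - 184*I*√6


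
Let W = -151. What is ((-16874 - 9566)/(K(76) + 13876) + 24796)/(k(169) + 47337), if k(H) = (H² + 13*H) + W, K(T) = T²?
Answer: 60908069/191469436 ≈ 0.31811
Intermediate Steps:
k(H) = -151 + H² + 13*H (k(H) = (H² + 13*H) - 151 = -151 + H² + 13*H)
((-16874 - 9566)/(K(76) + 13876) + 24796)/(k(169) + 47337) = ((-16874 - 9566)/(76² + 13876) + 24796)/((-151 + 169² + 13*169) + 47337) = (-26440/(5776 + 13876) + 24796)/((-151 + 28561 + 2197) + 47337) = (-26440/19652 + 24796)/(30607 + 47337) = (-26440*1/19652 + 24796)/77944 = (-6610/4913 + 24796)*(1/77944) = (121816138/4913)*(1/77944) = 60908069/191469436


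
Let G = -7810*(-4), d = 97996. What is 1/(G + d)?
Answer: 1/129236 ≈ 7.7378e-6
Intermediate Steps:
G = 31240 (G = -355*(-88) = 31240)
1/(G + d) = 1/(31240 + 97996) = 1/129236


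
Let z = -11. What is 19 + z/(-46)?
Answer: 885/46 ≈ 19.239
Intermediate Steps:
19 + z/(-46) = 19 - 11/(-46) = 19 - 1/46*(-11) = 19 + 11/46 = 885/46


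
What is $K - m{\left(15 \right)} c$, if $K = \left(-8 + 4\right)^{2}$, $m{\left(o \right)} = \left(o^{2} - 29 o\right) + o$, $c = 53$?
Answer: $10351$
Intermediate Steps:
$m{\left(o \right)} = o^{2} - 28 o$
$K = 16$ ($K = \left(-4\right)^{2} = 16$)
$K - m{\left(15 \right)} c = 16 - 15 \left(-28 + 15\right) 53 = 16 - 15 \left(-13\right) 53 = 16 - \left(-195\right) 53 = 16 - -10335 = 16 + 10335 = 10351$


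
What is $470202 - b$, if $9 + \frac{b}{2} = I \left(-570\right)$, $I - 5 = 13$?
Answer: $490740$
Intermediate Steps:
$I = 18$ ($I = 5 + 13 = 18$)
$b = -20538$ ($b = -18 + 2 \cdot 18 \left(-570\right) = -18 + 2 \left(-10260\right) = -18 - 20520 = -20538$)
$470202 - b = 470202 - -20538 = 470202 + 20538 = 490740$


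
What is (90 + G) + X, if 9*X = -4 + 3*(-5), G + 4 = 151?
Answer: 2114/9 ≈ 234.89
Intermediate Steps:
G = 147 (G = -4 + 151 = 147)
X = -19/9 (X = (-4 + 3*(-5))/9 = (-4 - 15)/9 = (1/9)*(-19) = -19/9 ≈ -2.1111)
(90 + G) + X = (90 + 147) - 19/9 = 237 - 19/9 = 2114/9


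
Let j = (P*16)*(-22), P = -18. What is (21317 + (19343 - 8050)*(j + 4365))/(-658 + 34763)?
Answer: 24173542/6821 ≈ 3544.0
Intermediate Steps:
j = 6336 (j = -18*16*(-22) = -288*(-22) = 6336)
(21317 + (19343 - 8050)*(j + 4365))/(-658 + 34763) = (21317 + (19343 - 8050)*(6336 + 4365))/(-658 + 34763) = (21317 + 11293*10701)/34105 = (21317 + 120846393)*(1/34105) = 120867710*(1/34105) = 24173542/6821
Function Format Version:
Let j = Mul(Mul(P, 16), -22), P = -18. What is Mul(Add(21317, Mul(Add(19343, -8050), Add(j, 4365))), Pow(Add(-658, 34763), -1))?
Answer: Rational(24173542, 6821) ≈ 3544.0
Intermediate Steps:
j = 6336 (j = Mul(Mul(-18, 16), -22) = Mul(-288, -22) = 6336)
Mul(Add(21317, Mul(Add(19343, -8050), Add(j, 4365))), Pow(Add(-658, 34763), -1)) = Mul(Add(21317, Mul(Add(19343, -8050), Add(6336, 4365))), Pow(Add(-658, 34763), -1)) = Mul(Add(21317, Mul(11293, 10701)), Pow(34105, -1)) = Mul(Add(21317, 120846393), Rational(1, 34105)) = Mul(120867710, Rational(1, 34105)) = Rational(24173542, 6821)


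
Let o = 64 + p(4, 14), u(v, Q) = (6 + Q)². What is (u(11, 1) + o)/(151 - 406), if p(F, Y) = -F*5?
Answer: -31/85 ≈ -0.36471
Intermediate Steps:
p(F, Y) = -5*F
o = 44 (o = 64 - 5*4 = 64 - 20 = 44)
(u(11, 1) + o)/(151 - 406) = ((6 + 1)² + 44)/(151 - 406) = (7² + 44)/(-255) = (49 + 44)*(-1/255) = 93*(-1/255) = -31/85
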